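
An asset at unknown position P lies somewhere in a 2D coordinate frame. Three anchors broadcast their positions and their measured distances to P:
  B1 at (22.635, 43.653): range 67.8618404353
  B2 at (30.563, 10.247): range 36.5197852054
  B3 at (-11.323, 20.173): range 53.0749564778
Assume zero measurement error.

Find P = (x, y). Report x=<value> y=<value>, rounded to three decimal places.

x=18.022 y=-24.052

eq1: (x − 22.635)² + (y − 43.653)² = 67.8618404353²
eq2: (x − 30.563)² + (y − 10.247)² = 36.5197852054²
eq3: (x + 11.323)² + (y − 20.173)² = 53.0749564778²
eq2−eq3, eq2−eq1 (x²,y² cancel):
  -83.772·x + 19.852·y = -1987.194014
  -15.856·x + 66.812·y = -1892.705020
det = -83.772·66.812 − 19.852·-15.856 = -5282.201552
x = (-1987.194014·66.812 − 19.852·-1892.705020) / -5282.201552 = 18.021733
y = (-83.772·-1892.705020 − -1987.194014·-15.856) / -5282.201552 = -24.051853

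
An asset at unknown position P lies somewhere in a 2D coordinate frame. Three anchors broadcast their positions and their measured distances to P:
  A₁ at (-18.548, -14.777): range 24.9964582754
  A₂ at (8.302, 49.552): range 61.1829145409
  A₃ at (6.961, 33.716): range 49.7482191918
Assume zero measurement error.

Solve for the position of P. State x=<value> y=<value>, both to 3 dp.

eq1: (x + 18.548)² + (y + 14.777)² = 24.9964582754²
eq2: (x − 8.302)² + (y − 49.552)² = 61.1829145409²
eq3: (x − 6.961)² + (y − 33.716)² = 49.7482191918²
eq3−eq1, eq3−eq2 (x²,y² cancel):
  -51.018·x − 96.986·y = 1227.226242
  2.682·x + 31.672·y = 70.636012
det = -51.018·31.672 − -96.986·2.682 = -1355.725644
x = (1227.226242·31.672 − -96.986·70.636012) / -1355.725644 = -33.723205
y = (-51.018·70.636012 − 1227.226242·2.682) / -1355.725644 = 5.085932

x=-33.723 y=5.086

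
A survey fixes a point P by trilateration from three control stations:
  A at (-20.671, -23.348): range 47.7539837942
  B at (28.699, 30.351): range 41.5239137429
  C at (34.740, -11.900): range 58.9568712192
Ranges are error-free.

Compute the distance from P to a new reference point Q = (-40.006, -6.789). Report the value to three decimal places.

41.182

eq1: (x + 20.671)² + (y + 23.348)² = 47.7539837942²
eq2: (x − 28.699)² + (y − 30.351)² = 41.5239137429²
eq3: (x − 34.740)² + (y + 11.900)² = 58.9568712192²
eq1−eq3, eq1−eq2 (x²,y² cancel):
  110.822·x + 22.896·y = -819.411441
  98.740·x + 107.398·y = 1328.604013
det = 110.822·107.398 − 22.896·98.740 = 9641.310116
x = (-819.411441·107.398 − 22.896·1328.604013) / 9641.310116 = -12.282861
y = (110.822·1328.604013 − -819.411441·98.740) / 9641.310116 = 23.663510
|P − Q| = √((-12.282861 − -40.006)² + (23.663510 − -6.789)²) = 41.181644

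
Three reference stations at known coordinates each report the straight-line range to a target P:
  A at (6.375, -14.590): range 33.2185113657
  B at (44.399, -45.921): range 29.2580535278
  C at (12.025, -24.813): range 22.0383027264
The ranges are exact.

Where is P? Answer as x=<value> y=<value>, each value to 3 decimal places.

eq1: (x − 6.375)² + (y + 14.590)² = 33.2185113657²
eq2: (x − 44.399)² + (y + 45.921)² = 29.2580535278²
eq3: (x − 12.025)² + (y + 24.813)² = 22.0383027264²
eq3−eq1, eq3−eq2 (x²,y² cancel):
  -11.300·x + 20.446·y = -1124.559579
  64.748·x − 42.216·y = 2949.376939
det = -11.300·-42.216 − 20.446·64.748 = -846.796808
x = (-1124.559579·-42.216 − 20.446·2949.376939) / -846.796808 = 15.149506
y = (-11.300·2949.376939 − -1124.559579·64.748) / -846.796808 = -46.628688

x=15.150 y=-46.629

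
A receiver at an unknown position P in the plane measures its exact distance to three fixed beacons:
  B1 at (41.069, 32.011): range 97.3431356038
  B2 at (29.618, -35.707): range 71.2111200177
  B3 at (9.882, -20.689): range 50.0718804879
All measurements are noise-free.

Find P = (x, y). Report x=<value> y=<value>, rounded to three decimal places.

x=-40.182 y=-21.599

eq1: (x − 41.069)² + (y − 32.011)² = 97.3431356038²
eq2: (x − 29.618)² + (y + 35.707)² = 71.2111200177²
eq3: (x − 9.882)² + (y + 20.689)² = 50.0718804879²
eq3−eq2, eq3−eq1 (x²,y² cancel):
  39.472·x − 30.036·y = -937.303271
  62.374·x + 105.400·y = -4782.814597
det = 39.472·105.400 − -30.036·62.374 = 6033.814264
x = (-937.303271·105.400 − -30.036·-4782.814597) / 6033.814264 = -40.181612
y = (39.472·-4782.814597 − -937.303271·62.374) / 6033.814264 = -21.598925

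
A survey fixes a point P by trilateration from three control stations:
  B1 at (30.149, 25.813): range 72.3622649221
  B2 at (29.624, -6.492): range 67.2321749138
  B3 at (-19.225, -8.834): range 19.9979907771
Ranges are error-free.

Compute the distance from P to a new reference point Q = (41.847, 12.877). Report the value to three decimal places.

eq1: (x − 30.149)² + (y − 25.813)² = 72.3622649221²
eq2: (x − 29.624)² + (y + 6.492)² = 67.2321749138²
eq3: (x + 19.225)² + (y + 8.834)² = 19.9979907771²
eq3−eq1, eq3−eq2 (x²,y² cancel):
  98.748·x + 69.294·y = -3708.744761
  97.698·x + 4.684·y = -3648.158450
det = 98.748·4.684 − 69.294·97.698 = -6307.349580
x = (-3708.744761·4.684 − 69.294·-3648.158450) / -6307.349580 = -37.325303
y = (98.748·-3648.158450 − -3708.744761·97.698) / -6307.349580 = -0.331137
|P − Q| = √((-37.325303 − 41.847)² + (-0.331137 − 12.877)²) = 80.266483

80.266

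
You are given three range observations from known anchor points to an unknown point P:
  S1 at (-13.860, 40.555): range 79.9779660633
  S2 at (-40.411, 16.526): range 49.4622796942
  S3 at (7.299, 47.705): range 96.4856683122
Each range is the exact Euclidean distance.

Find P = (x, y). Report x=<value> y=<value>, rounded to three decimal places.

eq1: (x + 13.860)² + (y − 40.555)² = 79.9779660633²
eq2: (x + 40.411)² + (y − 16.526)² = 49.4622796942²
eq3: (x − 7.299)² + (y − 47.705)² = 96.4856683122²
eq3−eq1, eq3−eq2 (x²,y² cancel):
  -42.318·x − 14.300·y = 2420.774333
  -95.420·x − 62.358·y = 6440.082248
det = -42.318·-62.358 − -14.300·-95.420 = 1274.359844
x = (2420.774333·-62.358 − -14.300·6440.082248) / 1274.359844 = -46.189049
y = (-42.318·6440.082248 − 2420.774333·-95.420) / 1274.359844 = -32.597632

x=-46.189 y=-32.598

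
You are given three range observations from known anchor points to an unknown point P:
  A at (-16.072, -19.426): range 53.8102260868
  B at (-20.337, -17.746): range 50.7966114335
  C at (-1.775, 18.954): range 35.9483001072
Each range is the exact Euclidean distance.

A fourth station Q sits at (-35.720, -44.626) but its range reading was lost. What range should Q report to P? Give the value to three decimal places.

eq1: (x + 16.072)² + (y + 19.426)² = 53.8102260868²
eq2: (x + 20.337)² + (y + 17.746)² = 50.7966114335²
eq3: (x + 1.775)² + (y − 18.954)² = 35.9483001072²
eq3−eq2, eq3−eq1 (x²,y² cancel):
  -37.124·x − 73.400·y = -921.906109
  -28.594·x − 76.760·y = -1329.986232
det = -37.124·-76.760 − -73.400·-28.594 = 750.838640
x = (-921.906109·-76.760 − -73.400·-1329.986232) / 750.838640 = -35.767308
y = (-37.124·-1329.986232 − -921.906109·-28.594) / 750.838640 = 30.650295
|P − Q| = √((-35.767308 − -35.720)² + (30.650295 − -44.626)²) = 75.276310

75.276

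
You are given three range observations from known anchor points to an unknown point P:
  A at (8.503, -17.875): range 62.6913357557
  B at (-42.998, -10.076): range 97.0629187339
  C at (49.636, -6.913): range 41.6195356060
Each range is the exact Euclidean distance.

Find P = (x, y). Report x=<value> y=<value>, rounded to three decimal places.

eq1: (x − 8.503)² + (y + 17.875)² = 62.6913357557²
eq2: (x + 42.998)² + (y + 10.076)² = 97.0629187339²
eq3: (x − 49.636)² + (y + 6.913)² = 41.6195356060²
eq3−eq2, eq3−eq1 (x²,y² cancel):
  -185.268·x − 6.326·y = -8250.192734
  -82.266·x − 21.924·y = -4317.723266
det = -185.268·-21.924 − -6.326·-82.266 = 3541.400916
x = (-8250.192734·-21.924 − -6.326·-4317.723266) / 3541.400916 = 43.362305
y = (-185.268·-4317.723266 − -8250.192734·-82.266) / 3541.400916 = 34.230973

x=43.362 y=34.231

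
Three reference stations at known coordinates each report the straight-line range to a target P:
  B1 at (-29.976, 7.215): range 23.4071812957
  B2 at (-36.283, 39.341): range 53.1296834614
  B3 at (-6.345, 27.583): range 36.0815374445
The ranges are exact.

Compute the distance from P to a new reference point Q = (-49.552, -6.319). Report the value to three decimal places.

eq1: (x + 29.976)² + (y − 7.215)² = 23.4071812957²
eq2: (x + 36.283)² + (y − 39.341)² = 53.1296834614²
eq3: (x + 6.345)² + (y − 27.583)² = 36.0815374445²
eq1−eq2, eq1−eq3 (x²,y² cancel):
  -12.614·x + 64.252·y = -361.313560
  47.262·x + 40.736·y = -903.517095
det = -12.614·40.736 − 64.252·47.262 = -3550.521928
x = (-361.313560·40.736 − 64.252·-903.517095) / -3550.521928 = -12.205054
y = (-12.614·-903.517095 − -361.313560·47.262) / -3550.521928 = -8.019487
|P − Q| = √((-12.205054 − -49.552)² + (-8.019487 − -6.319)²) = 37.385640

37.386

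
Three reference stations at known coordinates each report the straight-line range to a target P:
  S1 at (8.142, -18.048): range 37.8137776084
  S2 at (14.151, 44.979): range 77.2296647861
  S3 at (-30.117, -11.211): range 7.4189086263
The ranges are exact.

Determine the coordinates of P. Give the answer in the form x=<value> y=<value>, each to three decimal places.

eq1: (x − 8.142)² + (y + 18.048)² = 37.8137776084²
eq2: (x − 14.151)² + (y − 44.979)² = 77.2296647861²
eq3: (x + 30.117)² + (y + 11.211)² = 7.4189086263²
eq3−eq2, eq3−eq1 (x²,y² cancel):
  88.536·x + 112.380·y = -4718.739886
  76.518·x − 13.674·y = -2015.539314
det = 88.536·-13.674 − 112.380·76.518 = -9809.734104
x = (-4718.739886·-13.674 − 112.380·-2015.539314) / -9809.734104 = -29.667507
y = (88.536·-2015.539314 − -4718.739886·76.518) / -9809.734104 = -18.616279

x=-29.668 y=-18.616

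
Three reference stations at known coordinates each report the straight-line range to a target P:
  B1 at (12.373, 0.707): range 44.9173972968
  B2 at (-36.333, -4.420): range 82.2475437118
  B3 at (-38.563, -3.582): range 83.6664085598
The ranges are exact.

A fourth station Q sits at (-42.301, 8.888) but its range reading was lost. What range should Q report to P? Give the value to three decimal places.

81.162

eq1: (x − 12.373)² + (y − 0.707)² = 44.9173972968²
eq2: (x + 36.333)² + (y + 4.420)² = 82.2475437118²
eq3: (x + 38.563)² + (y + 3.582)² = 83.6664085598²
eq2−eq1, eq2−eq3 (x²,y² cancel):
  97.412·x + 10.254·y = 3561.053556
  -4.460·x + 1.676·y = -75.097071
det = 97.412·1.676 − 10.254·-4.460 = 208.995352
x = (3561.053556·1.676 − 10.254·-75.097071) / 208.995352 = 32.241727
y = (97.412·-75.097071 − 3561.053556·-4.460) / 208.995352 = 40.991070
|P − Q| = √((32.241727 − -42.301)² + (40.991070 − 8.888)²) = 81.161723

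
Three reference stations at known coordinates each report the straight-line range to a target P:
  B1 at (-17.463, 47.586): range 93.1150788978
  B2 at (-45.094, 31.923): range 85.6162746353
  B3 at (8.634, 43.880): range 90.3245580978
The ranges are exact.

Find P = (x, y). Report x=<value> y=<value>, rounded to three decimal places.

eq1: (x + 17.463)² + (y − 47.586)² = 93.1150788978²
eq2: (x + 45.094)² + (y − 31.923)² = 85.6162746353²
eq3: (x − 8.634)² + (y − 43.880)² = 90.3245580978²
eq3−eq2, eq3−eq1 (x²,y² cancel):
  -107.456·x − 23.914·y = 1880.925722
  -52.194·x + 7.412·y = 57.491286
det = -107.456·7.412 − -23.914·-52.194 = -2044.631188
x = (1880.925722·7.412 − -23.914·57.491286) / -2044.631188 = -7.490969
y = (-107.456·57.491286 − 1880.925722·-52.194) / -2044.631188 = -44.993569

x=-7.491 y=-44.994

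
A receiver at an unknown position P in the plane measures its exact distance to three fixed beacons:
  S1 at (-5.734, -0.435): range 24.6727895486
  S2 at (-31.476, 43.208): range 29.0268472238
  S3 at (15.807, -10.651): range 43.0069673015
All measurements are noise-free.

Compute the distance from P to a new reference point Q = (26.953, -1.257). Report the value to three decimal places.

44.540

eq1: (x + 5.734)² + (y + 0.435)² = 24.6727895486²
eq2: (x + 31.476)² + (y − 43.208)² = 29.0268472238²
eq3: (x − 15.807)² + (y + 10.651)² = 43.0069673015²
eq1−eq3, eq1−eq2 (x²,y² cancel):
  43.082·x − 20.432·y = -910.615623
  -51.484·x + 87.286·y = 2590.790543
det = 43.082·87.286 − -20.432·-51.484 = 2708.534364
x = (-910.615623·87.286 − -20.432·2590.790543) / 2708.534364 = -9.801966
y = (43.082·2590.790543 − -910.615623·-51.484) / 2708.534364 = 23.900123
|P − Q| = √((-9.801966 − 26.953)² + (23.900123 − -1.257)²) = 44.539964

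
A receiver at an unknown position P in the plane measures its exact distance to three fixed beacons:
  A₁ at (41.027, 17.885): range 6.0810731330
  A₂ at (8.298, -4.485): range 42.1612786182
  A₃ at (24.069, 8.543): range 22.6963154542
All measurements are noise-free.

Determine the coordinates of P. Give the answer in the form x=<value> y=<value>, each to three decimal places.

eq1: (x − 41.027)² + (y − 17.885)² = 6.0810731330²
eq2: (x − 8.298)² + (y + 4.485)² = 42.1612786182²
eq3: (x − 24.069)² + (y − 8.543)² = 22.6963154542²
eq1−eq2, eq1−eq3 (x²,y² cancel):
  -65.458·x − 44.740·y = -3654.709889
  -33.916·x − 18.684·y = -1828.931629
det = -65.458·-18.684 − -44.740·-33.916 = -294.384568
x = (-3654.709889·-18.684 − -44.740·-1828.931629) / -294.384568 = 46.000378
y = (-65.458·-1828.931629 − -3654.709889·-33.916) / -294.384568 = 14.385720

x=46.000 y=14.386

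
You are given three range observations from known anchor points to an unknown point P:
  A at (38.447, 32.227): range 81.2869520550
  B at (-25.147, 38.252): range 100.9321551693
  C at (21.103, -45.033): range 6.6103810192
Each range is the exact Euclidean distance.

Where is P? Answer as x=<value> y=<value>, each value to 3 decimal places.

eq1: (x − 38.447)² + (y − 32.227)² = 81.2869520550²
eq2: (x + 25.147)² + (y − 38.252)² = 100.9321551693²
eq3: (x − 21.103)² + (y + 45.033)² = 6.6103810192²
eq3−eq1, eq3−eq2 (x²,y² cancel):
  34.688·x + 154.520·y = -6520.427797
  -92.500·x + 166.570·y = -10521.323395
det = 34.688·166.570 − 154.520·-92.500 = 20071.080160
x = (-6520.427797·166.570 − 154.520·-10521.323395) / 20071.080160 = 26.886806
y = (34.688·-10521.323395 − -6520.427797·-92.500) / 20071.080160 = -48.233739

x=26.887 y=-48.234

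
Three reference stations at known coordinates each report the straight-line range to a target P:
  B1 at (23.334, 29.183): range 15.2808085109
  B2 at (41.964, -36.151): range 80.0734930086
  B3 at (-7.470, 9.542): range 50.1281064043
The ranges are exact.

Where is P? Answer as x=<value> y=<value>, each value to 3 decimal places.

x=29.856 y=43.002

eq1: (x − 23.334)² + (y − 29.183)² = 15.2808085109²
eq2: (x − 41.964)² + (y + 36.151)² = 80.0734930086²
eq3: (x + 7.470)² + (y − 9.542)² = 50.1281064043²
eq3−eq1, eq3−eq2 (x²,y² cancel):
  61.608·x + 39.282·y = 3528.596324
  98.868·x − 91.386·y = -977.915798
det = 61.608·-91.386 − 39.282·98.868 = -9513.841464
x = (3528.596324·-91.386 − 39.282·-977.915798) / -9513.841464 = 29.856480
y = (61.608·-977.915798 − 3528.596324·98.868) / -9513.841464 = 43.001841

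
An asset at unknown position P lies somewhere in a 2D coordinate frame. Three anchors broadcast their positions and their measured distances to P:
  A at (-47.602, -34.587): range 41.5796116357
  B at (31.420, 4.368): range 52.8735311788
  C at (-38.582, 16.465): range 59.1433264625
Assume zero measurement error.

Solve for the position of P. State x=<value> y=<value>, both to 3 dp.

x=-6.055 y=-32.931

eq1: (x + 47.602)² + (y + 34.587)² = 41.5796116357²
eq2: (x − 31.420)² + (y − 4.368)² = 52.8735311788²
eq3: (x + 38.582)² + (y − 16.465)² = 59.1433264625²
eq1−eq2, eq1−eq3 (x²,y² cancel):
  158.044·x + 77.910·y = -3522.661345
  18.040·x + 102.104·y = -3471.612985
det = 158.044·102.104 − 77.910·18.040 = 14731.428176
x = (-3522.661345·102.104 − 77.910·-3471.612985) / 14731.428176 = -6.055383
y = (158.044·-3471.612985 − -3522.661345·18.040) / 14731.428176 = -32.930873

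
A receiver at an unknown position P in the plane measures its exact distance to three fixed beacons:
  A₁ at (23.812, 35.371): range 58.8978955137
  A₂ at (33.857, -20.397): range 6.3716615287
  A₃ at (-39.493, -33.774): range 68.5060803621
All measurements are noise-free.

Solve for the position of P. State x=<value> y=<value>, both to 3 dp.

eq1: (x − 23.812)² + (y − 35.371)² = 58.8978955137²
eq2: (x − 33.857)² + (y + 20.397)² = 6.3716615287²
eq3: (x + 39.493)² + (y + 33.774)² = 68.5060803621²
eq1−eq2, eq1−eq3 (x²,y² cancel):
  20.090·x − 111.536·y = 3172.579098
  -126.610·x − 138.290·y = -341.859811
det = 20.090·-138.290 − -111.536·-126.610 = -16899.819060
x = (3172.579098·-138.290 − -111.536·-341.859811) / -16899.819060 = 28.217204
y = (20.090·-341.859811 − 3172.579098·-126.610) / -16899.819060 = -23.361923

x=28.217 y=-23.362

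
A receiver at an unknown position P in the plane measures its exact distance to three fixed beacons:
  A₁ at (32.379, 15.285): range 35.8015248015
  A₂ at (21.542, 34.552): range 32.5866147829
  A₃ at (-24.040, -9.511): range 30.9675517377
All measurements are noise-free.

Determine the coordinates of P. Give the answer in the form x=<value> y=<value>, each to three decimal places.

eq1: (x − 32.379)² + (y − 15.285)² = 35.8015248015²
eq2: (x − 21.542)² + (y − 34.552)² = 32.5866147829²
eq3: (x + 24.040)² + (y + 9.511)² = 30.9675517377²
eq3−eq1, eq3−eq2 (x²,y² cancel):
  112.838·x + 49.592·y = 290.890228
  91.164·x + 88.126·y = 886.619545
det = 112.838·88.126 − 49.592·91.164 = 5422.956500
x = (290.890228·88.126 − 49.592·886.619545) / 5422.956500 = -3.380858
y = (112.838·886.619545 − 290.890228·91.164) / 5422.956500 = 13.558224

x=-3.381 y=13.558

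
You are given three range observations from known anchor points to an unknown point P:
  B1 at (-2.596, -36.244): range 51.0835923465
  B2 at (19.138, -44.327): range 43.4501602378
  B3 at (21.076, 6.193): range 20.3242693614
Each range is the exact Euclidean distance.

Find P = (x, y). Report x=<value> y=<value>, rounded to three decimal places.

eq1: (x + 2.596)² + (y + 36.244)² = 51.0835923465²
eq2: (x − 19.138)² + (y + 44.327)² = 43.4501602378²
eq3: (x − 21.076)² + (y − 6.193)² = 20.3242693614²
eq1−eq3, eq1−eq2 (x²,y² cancel):
  47.344·x + 84.874·y = 1358.641755
  43.468·x − 16.166·y = 1732.396203
det = 47.344·-16.166 − 84.874·43.468 = -4454.666136
x = (1358.641755·-16.166 − 84.874·1732.396203) / -4454.666136 = 37.937568
y = (47.344·1732.396203 − 1358.641755·43.468) / -4454.666136 = -5.154399

x=37.938 y=-5.154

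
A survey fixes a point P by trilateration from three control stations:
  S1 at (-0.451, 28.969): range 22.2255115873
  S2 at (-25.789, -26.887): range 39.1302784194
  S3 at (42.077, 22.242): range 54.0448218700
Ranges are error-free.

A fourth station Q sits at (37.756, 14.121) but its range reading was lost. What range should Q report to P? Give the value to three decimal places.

eq1: (x + 0.451)² + (y − 28.969)² = 22.2255115873²
eq2: (x + 25.789)² + (y + 26.887)² = 39.1302784194²
eq3: (x − 42.077)² + (y − 22.242)² = 54.0448218700²
eq1−eq3, eq1−eq2 (x²,y² cancel):
  85.056·x − 13.454·y = -1001.095275
  -50.676·x − 111.712·y = -488.628396
det = 85.056·-111.712 − -13.454·-50.676 = -10183.570776
x = (-1001.095275·-111.712 − -13.454·-488.628396) / -10183.570776 = -10.336291
y = (85.056·-488.628396 − -1001.095275·-50.676) / -10183.570776 = 9.062860
|P − Q| = √((-10.336291 − 37.756)² + (9.062860 − 14.121)²) = 48.357556

48.358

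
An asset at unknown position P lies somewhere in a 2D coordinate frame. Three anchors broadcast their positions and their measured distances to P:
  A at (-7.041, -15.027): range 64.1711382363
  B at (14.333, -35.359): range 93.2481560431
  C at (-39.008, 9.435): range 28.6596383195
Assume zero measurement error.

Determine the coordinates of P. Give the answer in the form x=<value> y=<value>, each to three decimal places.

x=-43.576 y=37.728

eq1: (x + 7.041)² + (y + 15.027)² = 64.1711382363²
eq2: (x − 14.333)² + (y + 35.359)² = 93.2481560431²
eq3: (x + 39.008)² + (y − 9.435)² = 28.6596383195²
eq2−eq1, eq2−eq3 (x²,y² cancel):
  -42.748·x + 40.664·y = 3396.976263
  -106.682·x + 89.588·y = 8028.793256
det = -42.748·89.588 − 40.664·-106.682 = 508.409024
x = (3396.976263·89.588 − 40.664·8028.793256) / 508.409024 = -43.576212
y = (-42.748·8028.793256 − 3396.976263·-106.682) / 508.409024 = 37.728220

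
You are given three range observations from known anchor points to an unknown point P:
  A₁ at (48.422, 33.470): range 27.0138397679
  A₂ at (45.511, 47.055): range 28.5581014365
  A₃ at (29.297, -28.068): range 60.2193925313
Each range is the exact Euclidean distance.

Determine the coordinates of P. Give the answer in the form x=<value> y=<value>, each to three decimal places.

x=21.470 y=31.641

eq1: (x − 48.422)² + (y − 33.470)² = 27.0138397679²
eq2: (x − 45.511)² + (y − 47.055)² = 28.5581014365²
eq3: (x − 29.297)² + (y + 28.068)² = 60.2193925313²
eq1−eq3, eq1−eq2 (x²,y² cancel):
  -38.250·x − 123.076·y = -4715.431849
  -5.822·x + 27.170·y = 734.675543
det = -38.250·27.170 − -123.076·-5.822 = -1755.800972
x = (-4715.431849·27.170 − -123.076·734.675543) / -1755.800972 = 21.470176
y = (-38.250·734.675543 − -4715.431849·-5.822) / -1755.800972 = 31.640593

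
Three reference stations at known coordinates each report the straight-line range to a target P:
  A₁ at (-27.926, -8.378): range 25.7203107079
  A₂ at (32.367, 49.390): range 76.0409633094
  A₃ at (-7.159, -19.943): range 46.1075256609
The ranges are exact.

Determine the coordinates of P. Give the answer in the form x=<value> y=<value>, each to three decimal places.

eq1: (x + 27.926)² + (y + 8.378)² = 25.7203107079²
eq2: (x − 32.367)² + (y − 49.390)² = 76.0409633094²
eq3: (x + 7.159)² + (y + 19.943)² = 46.1075256609²
eq1−eq3, eq1−eq2 (x²,y² cancel):
  41.534·x − 23.130·y = -1865.447370
  120.586·x + 115.536·y = -2483.751289
det = 41.534·115.536 − -23.130·120.586 = 7587.826404
x = (-1865.447370·115.536 − -23.130·-2483.751289) / 7587.826404 = -35.975453
y = (41.534·-2483.751289 − -1865.447370·120.586) / 7587.826404 = 16.050276

x=-35.975 y=16.050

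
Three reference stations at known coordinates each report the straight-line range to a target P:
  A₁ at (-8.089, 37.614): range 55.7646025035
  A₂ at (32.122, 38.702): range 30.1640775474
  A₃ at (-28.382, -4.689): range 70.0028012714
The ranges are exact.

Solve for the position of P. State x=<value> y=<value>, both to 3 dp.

x=40.142 y=9.624

eq1: (x + 8.089)² + (y − 37.614)² = 55.7646025035²
eq2: (x − 32.122)² + (y − 38.702)² = 30.1640775474²
eq3: (x + 28.382)² + (y + 4.689)² = 70.0028012714²
eq3−eq1, eq3−eq2 (x²,y² cancel):
  40.586·x + 84.606·y = 2443.421565
  121.008·x + 86.782·y = 5692.663655
det = 40.586·86.782 − 84.606·121.008 = -6715.868596
x = (2443.421565·86.782 − 84.606·5692.663655) / -6715.868596 = 40.142014
y = (40.586·5692.663655 − 2443.421565·121.008) / -6715.868596 = 9.623641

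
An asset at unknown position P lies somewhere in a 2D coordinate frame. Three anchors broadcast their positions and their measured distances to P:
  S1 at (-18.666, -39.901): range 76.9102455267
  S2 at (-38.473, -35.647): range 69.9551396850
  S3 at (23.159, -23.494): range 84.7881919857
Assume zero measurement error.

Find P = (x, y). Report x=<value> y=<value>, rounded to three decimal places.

x=-38.874 y=34.307

eq1: (x + 18.666)² + (y + 39.901)² = 76.9102455267²
eq2: (x + 38.473)² + (y + 35.647)² = 69.9551396850²
eq3: (x − 23.159)² + (y + 23.494)² = 84.7881919857²
eq1−eq2, eq1−eq3 (x²,y² cancel):
  -39.614·x + 8.508·y = 1831.835280
  83.650·x + 32.814·y = -2126.053673
det = -39.614·32.814 − 8.508·83.650 = -2011.587996
x = (1831.835280·32.814 − 8.508·-2126.053673) / -2011.587996 = -38.873918
y = (-39.614·-2126.053673 − 1831.835280·83.650) / -2011.587996 = 34.306991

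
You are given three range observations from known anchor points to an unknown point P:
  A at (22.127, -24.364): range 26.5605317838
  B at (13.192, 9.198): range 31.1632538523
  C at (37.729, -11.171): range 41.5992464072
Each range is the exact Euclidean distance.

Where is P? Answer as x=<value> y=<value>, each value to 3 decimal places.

eq1: (x − 22.127)² + (y + 24.364)² = 26.5605317838²
eq2: (x − 13.192)² + (y − 9.198)² = 31.1632538523²
eq3: (x − 37.729)² + (y + 11.171)² = 41.5992464072²
eq3−eq2, eq3−eq1 (x²,y² cancel):
  -49.074·x + 40.738·y = -530.287703
  -31.204·x − 26.386·y = 559.975396
det = -49.074·-26.386 − 40.738·-31.204 = 2566.055116
x = (-530.287703·-26.386 − 40.738·559.975396) / 2566.055116 = -3.437224
y = (-49.074·559.975396 − -530.287703·-31.204) / 2566.055116 = -17.157593

x=-3.437 y=-17.158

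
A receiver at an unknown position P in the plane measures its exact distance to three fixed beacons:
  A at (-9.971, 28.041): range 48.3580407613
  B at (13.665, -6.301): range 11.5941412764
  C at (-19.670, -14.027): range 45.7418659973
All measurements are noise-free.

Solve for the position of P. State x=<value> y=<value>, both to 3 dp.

x=25.201 y=-5.146

eq1: (x + 9.971)² + (y − 28.041)² = 48.3580407613²
eq2: (x − 13.665)² + (y + 6.301)² = 11.5941412764²
eq3: (x + 19.670)² + (y + 14.027)² = 45.7418659973²
eq1−eq2, eq1−eq3 (x²,y² cancel):
  47.272·x − 68.684·y = 1544.792298
  -19.398·x − 84.136·y = -55.871092
det = 47.272·-84.136 − -68.684·-19.398 = -5309.609224
x = (1544.792298·-84.136 − -68.684·-55.871092) / -5309.609224 = 25.201496
y = (47.272·-55.871092 − 1544.792298·-19.398) / -5309.609224 = -5.146281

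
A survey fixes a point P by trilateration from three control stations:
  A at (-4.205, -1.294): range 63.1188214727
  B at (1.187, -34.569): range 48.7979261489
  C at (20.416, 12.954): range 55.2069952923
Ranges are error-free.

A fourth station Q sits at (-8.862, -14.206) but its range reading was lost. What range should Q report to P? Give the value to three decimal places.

61.975

eq1: (x + 4.205)² + (y + 1.294)² = 63.1188214727²
eq2: (x − 1.187)² + (y + 34.569)² = 48.7979261489²
eq3: (x − 20.416)² + (y − 12.954)² = 55.2069952923²
eq3−eq2, eq3−eq1 (x²,y² cancel):
  -38.458·x − 95.046·y = 1278.380291
  -49.242·x − 28.496·y = -1501.436006
det = -38.458·-28.496 − -95.046·-49.242 = -3584.355964
x = (1278.380291·-28.496 − -95.046·-1501.436006) / -3584.355964 = 49.976680
y = (-38.458·-1501.436006 − 1278.380291·-49.242) / -3584.355964 = -33.671943
|P − Q| = √((49.976680 − -8.862)² + (-33.671943 − -14.206)²) = 61.975101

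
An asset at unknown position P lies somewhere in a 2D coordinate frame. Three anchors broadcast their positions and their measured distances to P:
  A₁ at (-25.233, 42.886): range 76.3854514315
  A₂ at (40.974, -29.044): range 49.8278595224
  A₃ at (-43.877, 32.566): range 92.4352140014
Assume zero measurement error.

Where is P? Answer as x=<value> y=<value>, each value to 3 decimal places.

eq1: (x + 25.233)² + (y − 42.886)² = 76.3854514315²
eq2: (x − 40.974)² + (y + 29.044)² = 49.8278595224²
eq3: (x + 43.877)² + (y − 32.566)² = 92.4352140014²
eq1−eq2, eq1−eq3 (x²,y² cancel):
  132.414·x − 143.860·y = 3398.430933
  -37.288·x − 20.640·y = -2199.709397
det = 132.414·-20.640 − -143.860·-37.288 = -8097.276640
x = (3398.430933·-20.640 − -143.860·-2199.709397) / -8097.276640 = 47.743683
y = (132.414·-2199.709397 − 3398.430933·-37.288) / -8097.276640 = 20.321848

x=47.744 y=20.322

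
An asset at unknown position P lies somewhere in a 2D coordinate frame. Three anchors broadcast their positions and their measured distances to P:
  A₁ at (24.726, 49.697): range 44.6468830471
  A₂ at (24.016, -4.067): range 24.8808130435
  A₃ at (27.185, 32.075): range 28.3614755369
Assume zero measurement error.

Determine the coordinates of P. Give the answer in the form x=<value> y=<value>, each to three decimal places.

x=44.697 y=9.766

eq1: (x − 24.726)² + (y − 49.697)² = 44.6468830471²
eq2: (x − 24.016)² + (y + 4.067)² = 24.8808130435²
eq3: (x − 27.185)² + (y − 32.075)² = 28.3614755369²
eq3−eq2, eq3−eq1 (x²,y² cancel):
  -6.338·x − 72.284·y = -989.202668
  -4.918·x + 35.244·y = 124.366164
det = -6.338·35.244 − -72.284·-4.918 = -578.869184
x = (-989.202668·35.244 − -72.284·124.366164) / -578.869184 = 44.697102
y = (-6.338·124.366164 − -989.202668·-4.918) / -578.869184 = 9.765819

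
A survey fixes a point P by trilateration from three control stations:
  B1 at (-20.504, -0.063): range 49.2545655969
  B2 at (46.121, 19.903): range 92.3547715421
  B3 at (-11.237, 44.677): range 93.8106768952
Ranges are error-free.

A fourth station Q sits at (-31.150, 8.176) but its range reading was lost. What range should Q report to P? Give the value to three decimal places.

eq1: (x + 20.504)² + (y + 0.063)² = 49.2545655969²
eq2: (x − 46.121)² + (y − 19.903)² = 92.3547715421²
eq3: (x + 11.237)² + (y − 44.677)² = 93.8106768952²
eq1−eq2, eq1−eq3 (x²,y² cancel):
  133.250·x + 39.932·y = -4000.533529
  18.534·x + 89.480·y = -4672.544354
det = 133.250·89.480 − 39.932·18.534 = 11183.110312
x = (-4000.533529·89.480 − 39.932·-4672.544354) / 11183.110312 = -15.325227
y = (133.250·-4672.544354 − -4000.533529·18.534) / 11183.110312 = -49.044553
|P − Q| = √((-15.325227 − -31.150)² + (-49.044553 − 8.176)²) = 59.368469

59.368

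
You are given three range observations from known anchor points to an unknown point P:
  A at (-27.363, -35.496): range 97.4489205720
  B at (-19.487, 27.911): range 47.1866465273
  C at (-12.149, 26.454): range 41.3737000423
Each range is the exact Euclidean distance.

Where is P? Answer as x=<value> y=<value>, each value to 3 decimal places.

x=23.338 y=47.725

eq1: (x + 27.363)² + (y + 35.496)² = 97.4489205720²
eq2: (x + 19.487)² + (y − 27.911)² = 47.1866465273²
eq3: (x + 12.149)² + (y − 26.454)² = 41.3737000423²
eq2−eq3, eq2−eq1 (x²,y² cancel):
  14.676·x − 2.914·y = 203.441782
  -15.752·x − 126.814·y = -6419.779815
det = 14.676·-126.814 − -2.914·-15.752 = -1907.023592
x = (203.441782·-126.814 − -2.914·-6419.779815) / -1907.023592 = 23.338203
y = (14.676·-6419.779815 − 203.441782·-15.752) / -1907.023592 = 47.724671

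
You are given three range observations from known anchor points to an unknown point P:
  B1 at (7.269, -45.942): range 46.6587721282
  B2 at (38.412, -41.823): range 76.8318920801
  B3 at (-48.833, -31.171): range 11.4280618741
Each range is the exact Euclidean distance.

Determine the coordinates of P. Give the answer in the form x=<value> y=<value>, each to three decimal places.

eq1: (x − 7.269)² + (y + 45.942)² = 46.6587721282²
eq2: (x − 38.412)² + (y + 41.823)² = 76.8318920801²
eq3: (x + 48.833)² + (y + 31.171)² = 11.4280618741²
eq1−eq2, eq1−eq3 (x²,y² cancel):
  62.286·x + 8.238·y = -2664.959276
  -112.204·x + 29.542·y = 3239.227823
det = 62.286·29.542 − 8.238·-112.204 = 2764.389564
x = (-2664.959276·29.542 − 8.238·3239.227823) / 2764.389564 = -38.132464
y = (62.286·3239.227823 − -2664.959276·-112.204) / 2764.389564 = -35.183372

x=-38.132 y=-35.183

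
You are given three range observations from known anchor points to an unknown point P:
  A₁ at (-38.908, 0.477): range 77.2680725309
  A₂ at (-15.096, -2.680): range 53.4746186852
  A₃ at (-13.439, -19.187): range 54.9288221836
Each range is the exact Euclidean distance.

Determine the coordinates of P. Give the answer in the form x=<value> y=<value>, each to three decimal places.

x=38.348 y=-0.877

eq1: (x + 38.908)² + (y − 0.477)² = 77.2680725309²
eq2: (x + 15.096)² + (y + 2.680)² = 53.4746186852²
eq3: (x + 13.439)² + (y + 19.187)² = 54.9288221836²
eq1−eq3, eq1−eq2 (x²,y² cancel):
  50.938·x − 39.328·y = 1987.867223
  47.624·x − 6.314·y = 1831.831812
det = 50.938·-6.314 − -39.328·47.624 = 1551.334140
x = (1987.867223·-6.314 − -39.328·1831.831812) / 1551.334140 = 38.348210
y = (50.938·1831.831812 − 1987.867223·47.624) / 1551.334140 = -0.876884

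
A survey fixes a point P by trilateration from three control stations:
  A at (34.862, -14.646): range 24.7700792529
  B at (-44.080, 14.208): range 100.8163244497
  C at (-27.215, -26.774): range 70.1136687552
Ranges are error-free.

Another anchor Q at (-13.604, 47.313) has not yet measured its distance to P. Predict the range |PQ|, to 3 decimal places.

eq1: (x − 34.862)² + (y + 14.646)² = 24.7700792529²
eq2: (x + 44.080)² + (y − 14.208)² = 100.8163244497²
eq3: (x + 27.215)² + (y + 26.774)² = 70.1136687552²
eq3−eq1, eq3−eq2 (x²,y² cancel):
  124.154·x + 24.256·y = 4274.730779
  -33.730·x + 81.964·y = -4560.594366
det = 124.154·81.964 − 24.256·-33.730 = 10994.313336
x = (4274.730779·81.964 − 24.256·-4560.594366) / 10994.313336 = 41.930387
y = (124.154·-4560.594366 − 4274.730779·-33.730) / 10994.313336 = -38.386150
|P − Q| = √((41.930387 − -13.604)² + (-38.386150 − 47.313)²) = 102.119599

102.120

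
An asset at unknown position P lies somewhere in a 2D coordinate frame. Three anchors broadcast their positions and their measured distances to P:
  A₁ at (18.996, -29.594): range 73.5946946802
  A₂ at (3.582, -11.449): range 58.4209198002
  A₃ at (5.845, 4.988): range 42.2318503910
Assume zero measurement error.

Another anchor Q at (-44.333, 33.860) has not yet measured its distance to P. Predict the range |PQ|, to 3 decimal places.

eq1: (x − 18.996)² + (y + 29.594)² = 73.5946946802²
eq2: (x − 3.582)² + (y + 11.449)² = 58.4209198002²
eq3: (x − 5.845)² + (y − 4.988)² = 42.2318503910²
eq2−eq1, eq2−eq3 (x²,y² cancel):
  30.828·x − 36.290·y = -910.432688
  4.526·x + 32.874·y = 1544.608527
det = 30.828·32.874 − -36.290·4.526 = 1177.688212
x = (-910.432688·32.874 − -36.290·1544.608527) / 1177.688212 = 22.182679
y = (30.828·1544.608527 − -910.432688·4.526) / 1177.688212 = 43.931670
|P − Q| = √((22.182679 − -44.333)² + (43.931670 − 33.860)²) = 67.273874

67.274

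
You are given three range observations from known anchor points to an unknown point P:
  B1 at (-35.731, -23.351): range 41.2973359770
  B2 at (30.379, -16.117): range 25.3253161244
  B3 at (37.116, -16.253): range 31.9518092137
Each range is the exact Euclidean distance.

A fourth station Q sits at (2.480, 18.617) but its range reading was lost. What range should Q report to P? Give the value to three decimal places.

39.508

eq1: (x + 35.731)² + (y + 23.351)² = 41.2973359770²
eq2: (x − 30.379)² + (y + 16.117)² = 25.3253161244²
eq3: (x − 37.116)² + (y + 16.253)² = 31.9518092137²
eq1−eq2, eq1−eq3 (x²,y² cancel):
  132.220·x + 14.468·y = 424.766090
  145.694·x + 14.196·y = 504.335750
det = 132.220·14.196 − 14.468·145.694 = -230.905672
x = (424.766090·14.196 − 14.468·504.335750) / -230.905672 = 5.486007
y = (132.220·504.335750 − 424.766090·145.694) / -230.905672 = -20.776459
|P − Q| = √((5.486007 − 2.480)² + (-20.776459 − 18.617)²) = 39.507982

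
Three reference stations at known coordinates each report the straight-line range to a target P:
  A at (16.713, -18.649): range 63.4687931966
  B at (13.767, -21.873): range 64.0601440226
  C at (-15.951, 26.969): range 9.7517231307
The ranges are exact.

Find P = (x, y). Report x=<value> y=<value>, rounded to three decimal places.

eq1: (x − 16.713)² + (y + 18.649)² = 63.4687931966²
eq2: (x − 13.767)² + (y + 21.873)² = 64.0601440226²
eq3: (x + 15.951)² + (y − 26.969)² = 9.7517231307²
eq1−eq2, eq1−eq3 (x²,y² cancel):
  -5.892·x − 6.448·y = -34.565494
  -65.328·x + 91.236·y = 4287.843398
det = -5.892·91.236 − -6.448·-65.328 = -958.797456
x = (-34.565494·91.236 − -6.448·4287.843398) / -958.797456 = -25.546998
y = (-5.892·4287.843398 − -34.565494·-65.328) / -958.797456 = 28.704778

x=-25.547 y=28.705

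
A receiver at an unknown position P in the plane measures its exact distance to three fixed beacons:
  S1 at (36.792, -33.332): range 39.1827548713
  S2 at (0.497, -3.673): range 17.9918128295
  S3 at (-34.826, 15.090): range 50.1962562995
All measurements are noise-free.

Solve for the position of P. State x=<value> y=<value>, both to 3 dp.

x=-0.603 y=-21.631

eq1: (x − 36.792)² + (y + 33.332)² = 39.1827548713²
eq2: (x − 0.497)² + (y + 3.673)² = 17.9918128295²
eq3: (x + 34.826)² + (y − 15.090)² = 50.1962562995²
eq2−eq3, eq2−eq1 (x²,y² cancel):
  -70.646·x + 37.526·y = -769.138380
  72.590·x − 59.318·y = 1239.352600
det = -70.646·-59.318 − 37.526·72.590 = 1466.567088
x = (-769.138380·-59.318 − 37.526·1239.352600) / 1466.567088 = -0.602901
y = (-70.646·1239.352600 − -769.138380·72.590) / 1466.567088 = -21.631161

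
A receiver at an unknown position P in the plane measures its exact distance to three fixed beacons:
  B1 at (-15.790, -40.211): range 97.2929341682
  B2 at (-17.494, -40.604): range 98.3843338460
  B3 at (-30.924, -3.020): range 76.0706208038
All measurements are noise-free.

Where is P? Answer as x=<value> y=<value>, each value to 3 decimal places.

eq1: (x + 15.790)² + (y + 40.211)² = 97.2929341682²
eq2: (x + 17.494)² + (y + 40.604)² = 98.3843338460²
eq3: (x + 30.924)² + (y + 3.020)² = 76.0706208038²
eq3−eq1, eq3−eq2 (x²,y² cancel):
  30.268·x − 74.382·y = -2778.341245
  26.860·x − 75.168·y = -2903.427121
det = 30.268·-75.168 − -74.382·26.860 = -277.284504
x = (-2778.341245·-75.168 − -74.382·-2903.427121) / -277.284504 = 25.678901
y = (30.268·-2903.427121 − -2778.341245·26.860) / -277.284504 = 47.801756

x=25.679 y=47.802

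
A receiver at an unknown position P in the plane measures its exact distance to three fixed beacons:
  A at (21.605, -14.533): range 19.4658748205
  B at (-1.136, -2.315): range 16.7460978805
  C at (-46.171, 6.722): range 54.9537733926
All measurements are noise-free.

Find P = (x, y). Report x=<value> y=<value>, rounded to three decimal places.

eq1: (x − 21.605)² + (y + 14.533)² = 19.4658748205²
eq2: (x + 1.136)² + (y + 2.315)² = 16.7460978805²
eq3: (x + 46.171)² + (y − 6.722)² = 54.9537733926²
eq1−eq2, eq1−eq3 (x²,y² cancel):
  -45.482·x + 24.436·y = -572.845905
  -135.552·x + 42.510·y = -1142.034517
det = -45.482·42.510 − 24.436·-135.552 = 1378.908852
x = (-572.845905·42.510 − 24.436·-1142.034517) / 1378.908852 = 2.578181
y = (-45.482·-1142.034517 − -572.845905·-135.552) / 1378.908852 = -18.644013

x=2.578 y=-18.644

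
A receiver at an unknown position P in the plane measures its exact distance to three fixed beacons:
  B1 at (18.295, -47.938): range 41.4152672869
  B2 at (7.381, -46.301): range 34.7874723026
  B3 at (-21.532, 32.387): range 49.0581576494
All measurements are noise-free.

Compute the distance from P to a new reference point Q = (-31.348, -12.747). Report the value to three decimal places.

26.055

eq1: (x − 18.295)² + (y + 47.938)² = 41.4152672869²
eq2: (x − 7.381)² + (y + 46.301)² = 34.7874723026²
eq3: (x + 21.532)² + (y − 32.387)² = 49.0581576494²
eq3−eq1, eq3−eq2 (x²,y² cancel):
  79.654·x − 160.650·y = 1811.692544
  57.826·x − 157.376·y = 1882.251572
det = 79.654·-157.376 − -160.650·57.826 = -3245.881004
x = (1811.692544·-157.376 − -160.650·1882.251572) / -3245.881004 = -5.319600
y = (79.654·1882.251572 − 1811.692544·57.826) / -3245.881004 = -13.914846
|P − Q| = √((-5.319600 − -31.348)² + (-13.914846 − -12.747)²) = 26.054586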